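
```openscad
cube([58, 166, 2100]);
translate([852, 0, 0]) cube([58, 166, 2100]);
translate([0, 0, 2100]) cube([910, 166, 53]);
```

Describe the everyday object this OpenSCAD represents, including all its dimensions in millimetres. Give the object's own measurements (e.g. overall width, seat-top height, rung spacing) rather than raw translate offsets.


A door frame. The clear opening is 794 mm wide and 2100 mm high. Two 58 mm wide jambs, 166 mm deep, stand either side of the opening from the floor to the top of the opening. A 53 mm thick head sits across the top of both jambs, spanning the full outside width of the frame.


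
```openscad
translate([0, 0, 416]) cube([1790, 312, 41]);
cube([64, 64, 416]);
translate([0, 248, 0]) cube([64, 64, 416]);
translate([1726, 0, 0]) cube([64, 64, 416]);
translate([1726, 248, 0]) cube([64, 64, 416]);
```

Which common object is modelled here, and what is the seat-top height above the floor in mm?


A bench. The seat-top height is 457 mm.

A long slab on four corner posts — a bench. The slab sits at z = 416 with thickness 41, so the top is 416 + 41 = 457 mm.


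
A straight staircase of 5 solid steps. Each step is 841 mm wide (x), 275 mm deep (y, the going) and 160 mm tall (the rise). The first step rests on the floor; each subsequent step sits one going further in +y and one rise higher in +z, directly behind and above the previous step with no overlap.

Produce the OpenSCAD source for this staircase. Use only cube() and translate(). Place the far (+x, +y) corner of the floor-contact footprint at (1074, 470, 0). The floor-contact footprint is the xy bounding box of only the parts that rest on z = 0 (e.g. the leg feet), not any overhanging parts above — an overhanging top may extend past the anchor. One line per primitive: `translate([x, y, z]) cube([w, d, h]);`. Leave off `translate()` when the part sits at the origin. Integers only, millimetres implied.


translate([233, 195, 0]) cube([841, 275, 160]);
translate([233, 470, 160]) cube([841, 275, 160]);
translate([233, 745, 320]) cube([841, 275, 160]);
translate([233, 1020, 480]) cube([841, 275, 160]);
translate([233, 1295, 640]) cube([841, 275, 160]);


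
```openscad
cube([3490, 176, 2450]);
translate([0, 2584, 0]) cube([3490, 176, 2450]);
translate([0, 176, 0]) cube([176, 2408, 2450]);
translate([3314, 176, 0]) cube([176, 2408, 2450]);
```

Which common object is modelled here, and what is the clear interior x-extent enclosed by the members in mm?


A house (or room) frame. The interior width is 3138 mm.

Four 2450 mm walls enclosing a rectangle with no floor or roof — a room or house frame. Outside width is 3490 mm and wall thickness is 176 mm, so the interior width is 3490 − 2 × 176 = 3138 mm.


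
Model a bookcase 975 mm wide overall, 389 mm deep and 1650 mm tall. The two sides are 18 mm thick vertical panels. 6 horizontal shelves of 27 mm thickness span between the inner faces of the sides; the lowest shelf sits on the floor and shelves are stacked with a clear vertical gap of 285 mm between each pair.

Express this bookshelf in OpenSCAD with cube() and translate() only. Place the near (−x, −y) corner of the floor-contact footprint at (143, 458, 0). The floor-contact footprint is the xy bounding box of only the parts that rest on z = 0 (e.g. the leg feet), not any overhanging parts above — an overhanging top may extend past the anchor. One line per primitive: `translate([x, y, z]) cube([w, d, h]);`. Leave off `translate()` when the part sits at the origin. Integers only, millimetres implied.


translate([143, 458, 0]) cube([18, 389, 1650]);
translate([1100, 458, 0]) cube([18, 389, 1650]);
translate([161, 458, 0]) cube([939, 389, 27]);
translate([161, 458, 312]) cube([939, 389, 27]);
translate([161, 458, 624]) cube([939, 389, 27]);
translate([161, 458, 936]) cube([939, 389, 27]);
translate([161, 458, 1248]) cube([939, 389, 27]);
translate([161, 458, 1560]) cube([939, 389, 27]);


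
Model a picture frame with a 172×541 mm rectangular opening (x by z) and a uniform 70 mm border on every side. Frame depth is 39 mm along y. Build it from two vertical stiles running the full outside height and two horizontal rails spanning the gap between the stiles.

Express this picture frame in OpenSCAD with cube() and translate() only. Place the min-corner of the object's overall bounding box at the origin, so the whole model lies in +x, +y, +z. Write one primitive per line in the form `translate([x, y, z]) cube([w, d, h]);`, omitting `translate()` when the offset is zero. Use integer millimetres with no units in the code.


cube([70, 39, 681]);
translate([242, 0, 0]) cube([70, 39, 681]);
translate([70, 0, 0]) cube([172, 39, 70]);
translate([70, 0, 611]) cube([172, 39, 70]);


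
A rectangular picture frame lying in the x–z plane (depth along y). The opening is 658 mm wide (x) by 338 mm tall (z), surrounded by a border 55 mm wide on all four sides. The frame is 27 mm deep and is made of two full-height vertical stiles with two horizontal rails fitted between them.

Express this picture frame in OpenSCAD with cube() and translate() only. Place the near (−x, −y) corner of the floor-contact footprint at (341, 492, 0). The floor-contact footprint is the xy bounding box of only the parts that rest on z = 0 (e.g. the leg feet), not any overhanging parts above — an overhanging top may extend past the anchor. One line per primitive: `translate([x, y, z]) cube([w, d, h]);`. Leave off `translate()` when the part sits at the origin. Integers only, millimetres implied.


translate([341, 492, 0]) cube([55, 27, 448]);
translate([1054, 492, 0]) cube([55, 27, 448]);
translate([396, 492, 0]) cube([658, 27, 55]);
translate([396, 492, 393]) cube([658, 27, 55]);


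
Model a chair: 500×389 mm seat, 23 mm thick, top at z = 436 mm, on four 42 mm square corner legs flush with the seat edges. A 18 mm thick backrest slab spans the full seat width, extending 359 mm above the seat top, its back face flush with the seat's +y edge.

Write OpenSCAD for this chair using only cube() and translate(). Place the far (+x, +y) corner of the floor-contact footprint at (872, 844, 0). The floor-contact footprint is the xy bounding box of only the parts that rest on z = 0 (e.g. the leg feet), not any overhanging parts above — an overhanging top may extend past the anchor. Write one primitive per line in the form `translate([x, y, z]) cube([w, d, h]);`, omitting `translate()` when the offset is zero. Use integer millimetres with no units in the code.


translate([372, 455, 413]) cube([500, 389, 23]);
translate([372, 455, 0]) cube([42, 42, 413]);
translate([830, 455, 0]) cube([42, 42, 413]);
translate([372, 802, 0]) cube([42, 42, 413]);
translate([830, 802, 0]) cube([42, 42, 413]);
translate([372, 826, 436]) cube([500, 18, 359]);


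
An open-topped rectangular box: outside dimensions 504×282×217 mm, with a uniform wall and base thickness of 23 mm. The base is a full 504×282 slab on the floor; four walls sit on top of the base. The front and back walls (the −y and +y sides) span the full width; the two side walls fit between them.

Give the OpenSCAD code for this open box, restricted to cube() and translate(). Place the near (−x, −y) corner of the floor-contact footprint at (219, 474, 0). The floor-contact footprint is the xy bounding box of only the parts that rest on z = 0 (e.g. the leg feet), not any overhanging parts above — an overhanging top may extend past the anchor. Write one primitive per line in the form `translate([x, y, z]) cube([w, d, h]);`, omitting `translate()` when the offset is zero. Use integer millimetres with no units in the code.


translate([219, 474, 0]) cube([504, 282, 23]);
translate([219, 474, 23]) cube([504, 23, 194]);
translate([219, 733, 23]) cube([504, 23, 194]);
translate([219, 497, 23]) cube([23, 236, 194]);
translate([700, 497, 23]) cube([23, 236, 194]);


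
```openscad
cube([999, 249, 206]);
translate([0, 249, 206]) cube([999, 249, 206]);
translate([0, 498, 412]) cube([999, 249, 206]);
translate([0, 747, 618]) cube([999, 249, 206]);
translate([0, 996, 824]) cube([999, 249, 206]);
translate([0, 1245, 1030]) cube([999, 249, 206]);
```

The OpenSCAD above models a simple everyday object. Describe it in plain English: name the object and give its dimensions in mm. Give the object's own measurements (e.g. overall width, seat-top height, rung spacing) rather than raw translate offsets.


A straight staircase of 6 solid steps. Each step is 999 mm wide (x), 249 mm deep (y, the going) and 206 mm tall (the rise). The first step rests on the floor; each subsequent step sits one going further in +y and one rise higher in +z, directly behind and above the previous step with no overlap.


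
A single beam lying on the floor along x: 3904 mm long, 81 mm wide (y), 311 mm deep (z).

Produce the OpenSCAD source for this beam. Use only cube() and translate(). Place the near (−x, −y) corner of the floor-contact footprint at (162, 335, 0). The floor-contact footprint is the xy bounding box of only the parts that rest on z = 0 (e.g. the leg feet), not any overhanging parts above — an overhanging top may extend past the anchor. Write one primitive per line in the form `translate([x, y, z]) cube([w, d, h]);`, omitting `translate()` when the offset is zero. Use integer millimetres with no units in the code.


translate([162, 335, 0]) cube([3904, 81, 311]);


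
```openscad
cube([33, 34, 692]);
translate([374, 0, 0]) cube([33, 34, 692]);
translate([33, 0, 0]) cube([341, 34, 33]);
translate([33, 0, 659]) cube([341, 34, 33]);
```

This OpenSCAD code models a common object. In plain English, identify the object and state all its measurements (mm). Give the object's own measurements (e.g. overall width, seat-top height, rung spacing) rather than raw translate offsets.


A rectangular picture frame lying in the x–z plane (depth along y). The opening is 341 mm wide (x) by 626 mm tall (z), surrounded by a border 33 mm wide on all four sides. The frame is 34 mm deep and is made of two full-height vertical stiles with two horizontal rails fitted between them.


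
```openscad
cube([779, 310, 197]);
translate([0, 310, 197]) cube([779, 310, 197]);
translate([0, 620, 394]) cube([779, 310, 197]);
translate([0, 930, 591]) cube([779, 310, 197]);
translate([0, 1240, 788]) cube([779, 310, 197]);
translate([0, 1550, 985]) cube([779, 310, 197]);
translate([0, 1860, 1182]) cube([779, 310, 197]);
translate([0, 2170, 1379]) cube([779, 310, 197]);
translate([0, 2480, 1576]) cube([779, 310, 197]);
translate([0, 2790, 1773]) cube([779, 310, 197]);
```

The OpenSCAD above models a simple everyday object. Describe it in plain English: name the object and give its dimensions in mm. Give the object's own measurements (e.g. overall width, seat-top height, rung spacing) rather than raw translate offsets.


A straight staircase of 10 solid steps. Each step is 779 mm wide (x), 310 mm deep (y, the going) and 197 mm tall (the rise). The first step rests on the floor; each subsequent step sits one going further in +y and one rise higher in +z, directly behind and above the previous step with no overlap.


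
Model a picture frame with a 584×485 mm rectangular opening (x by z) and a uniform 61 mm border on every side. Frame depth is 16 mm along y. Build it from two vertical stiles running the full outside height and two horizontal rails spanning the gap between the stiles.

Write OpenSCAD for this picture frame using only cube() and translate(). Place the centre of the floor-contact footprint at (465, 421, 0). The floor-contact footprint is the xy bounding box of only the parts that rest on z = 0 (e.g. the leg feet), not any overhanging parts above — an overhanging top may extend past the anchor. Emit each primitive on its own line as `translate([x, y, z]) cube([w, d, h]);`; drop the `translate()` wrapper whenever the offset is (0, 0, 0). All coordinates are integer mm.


translate([112, 413, 0]) cube([61, 16, 607]);
translate([757, 413, 0]) cube([61, 16, 607]);
translate([173, 413, 0]) cube([584, 16, 61]);
translate([173, 413, 546]) cube([584, 16, 61]);


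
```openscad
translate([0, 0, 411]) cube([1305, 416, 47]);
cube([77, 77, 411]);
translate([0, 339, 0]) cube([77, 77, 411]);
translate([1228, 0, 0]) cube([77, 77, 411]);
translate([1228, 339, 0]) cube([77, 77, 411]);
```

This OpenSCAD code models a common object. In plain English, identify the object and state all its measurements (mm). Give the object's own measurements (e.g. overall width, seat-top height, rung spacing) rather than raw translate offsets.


A bench: a 1305×416 mm seat slab, 47 mm thick, top at z = 458 mm, on four 77×77 mm square legs flush with the seat corners and standing on z = 0.


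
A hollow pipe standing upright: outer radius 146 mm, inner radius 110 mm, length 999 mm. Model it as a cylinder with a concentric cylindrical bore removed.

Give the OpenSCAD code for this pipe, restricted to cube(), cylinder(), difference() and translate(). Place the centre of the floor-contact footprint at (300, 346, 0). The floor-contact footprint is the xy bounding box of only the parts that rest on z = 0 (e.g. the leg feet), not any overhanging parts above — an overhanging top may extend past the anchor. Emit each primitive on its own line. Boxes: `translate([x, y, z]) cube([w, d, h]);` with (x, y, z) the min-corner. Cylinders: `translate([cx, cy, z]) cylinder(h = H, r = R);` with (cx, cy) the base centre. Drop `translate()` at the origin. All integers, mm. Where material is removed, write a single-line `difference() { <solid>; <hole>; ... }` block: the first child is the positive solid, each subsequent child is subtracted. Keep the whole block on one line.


difference() { translate([300, 346, 0]) cylinder(h = 999, r = 146); translate([300, 346, 0]) cylinder(h = 999, r = 110); }


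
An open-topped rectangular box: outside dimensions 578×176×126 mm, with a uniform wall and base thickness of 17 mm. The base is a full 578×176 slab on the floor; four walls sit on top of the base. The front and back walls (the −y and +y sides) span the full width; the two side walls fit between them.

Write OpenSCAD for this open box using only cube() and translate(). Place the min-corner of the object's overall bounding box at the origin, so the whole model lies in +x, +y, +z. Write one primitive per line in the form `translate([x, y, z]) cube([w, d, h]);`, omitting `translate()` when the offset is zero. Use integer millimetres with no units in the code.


cube([578, 176, 17]);
translate([0, 0, 17]) cube([578, 17, 109]);
translate([0, 159, 17]) cube([578, 17, 109]);
translate([0, 17, 17]) cube([17, 142, 109]);
translate([561, 17, 17]) cube([17, 142, 109]);


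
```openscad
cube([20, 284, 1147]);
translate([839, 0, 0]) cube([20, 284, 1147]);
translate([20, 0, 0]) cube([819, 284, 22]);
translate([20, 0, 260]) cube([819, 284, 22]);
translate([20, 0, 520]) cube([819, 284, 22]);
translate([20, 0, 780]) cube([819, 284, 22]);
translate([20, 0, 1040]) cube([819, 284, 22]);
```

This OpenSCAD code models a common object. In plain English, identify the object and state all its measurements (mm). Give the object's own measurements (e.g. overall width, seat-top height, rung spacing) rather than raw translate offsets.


An open bookshelf. Two side panels, each 20 mm thick, 284 mm deep and 1147 mm tall, stand 859 mm apart (outside-to-outside). Between them sit 5 shelves, each 22 mm thick and 284 mm deep, spanning the full gap between the sides. The bottom shelf rests on the floor (its underside at z = 0) and the clear gap between one shelf's top and the next shelf's underside is 238 mm.


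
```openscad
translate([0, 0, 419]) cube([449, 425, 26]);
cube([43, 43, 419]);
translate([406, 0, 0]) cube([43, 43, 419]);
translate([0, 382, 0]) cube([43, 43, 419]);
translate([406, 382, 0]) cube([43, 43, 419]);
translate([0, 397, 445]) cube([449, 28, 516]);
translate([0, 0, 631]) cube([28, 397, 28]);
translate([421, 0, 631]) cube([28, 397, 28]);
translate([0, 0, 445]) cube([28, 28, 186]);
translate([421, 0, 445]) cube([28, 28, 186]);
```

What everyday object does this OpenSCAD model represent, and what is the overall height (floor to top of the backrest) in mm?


A chair. The overall height is 961 mm.

A slab on four corner posts with a tall panel at the back — a chair. The seat slab sits at z = 419 with thickness 26, and the 516 mm backrest starts at the seat top, so the overall height is 419 + 26 + 516 = 961 mm.


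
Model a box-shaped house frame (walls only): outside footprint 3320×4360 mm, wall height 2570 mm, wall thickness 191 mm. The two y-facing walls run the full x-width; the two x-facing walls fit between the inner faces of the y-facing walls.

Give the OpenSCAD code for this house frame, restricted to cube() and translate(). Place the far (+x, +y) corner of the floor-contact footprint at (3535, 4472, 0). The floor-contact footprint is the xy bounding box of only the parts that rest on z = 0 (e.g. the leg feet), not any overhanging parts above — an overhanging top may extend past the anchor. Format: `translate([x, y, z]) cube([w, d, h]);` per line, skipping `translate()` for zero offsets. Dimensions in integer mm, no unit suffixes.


translate([215, 112, 0]) cube([3320, 191, 2570]);
translate([215, 4281, 0]) cube([3320, 191, 2570]);
translate([215, 303, 0]) cube([191, 3978, 2570]);
translate([3344, 303, 0]) cube([191, 3978, 2570]);


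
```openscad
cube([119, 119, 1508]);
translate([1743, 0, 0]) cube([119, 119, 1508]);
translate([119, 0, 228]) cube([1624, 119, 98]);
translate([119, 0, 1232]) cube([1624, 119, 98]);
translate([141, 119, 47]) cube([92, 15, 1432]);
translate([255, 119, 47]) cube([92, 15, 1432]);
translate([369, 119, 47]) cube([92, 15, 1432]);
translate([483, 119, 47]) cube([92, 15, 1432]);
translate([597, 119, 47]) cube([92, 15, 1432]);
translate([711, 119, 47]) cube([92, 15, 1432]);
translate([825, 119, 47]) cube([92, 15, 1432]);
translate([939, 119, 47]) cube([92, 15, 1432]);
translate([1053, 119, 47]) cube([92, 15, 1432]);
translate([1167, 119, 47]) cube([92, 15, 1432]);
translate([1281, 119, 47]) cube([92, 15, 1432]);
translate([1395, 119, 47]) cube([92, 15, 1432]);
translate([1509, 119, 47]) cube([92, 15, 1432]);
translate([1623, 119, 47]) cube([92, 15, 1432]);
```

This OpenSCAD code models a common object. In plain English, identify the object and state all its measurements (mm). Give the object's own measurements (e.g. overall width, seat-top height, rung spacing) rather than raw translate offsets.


A fence section. Two 119×119 mm posts, 1508 mm tall, stand on the floor with a clear span of 1624 mm between their inner faces. Two horizontal rails of 119×98 mm section span the gap between the posts with their undersides at z = 228 mm and z = 1232 mm, flush with the posts' −y face. 14 pickets, each 92 mm wide, 15 mm thick and 1432 mm tall, are fixed to the +y face of the rails with their bottoms at z = 47 mm, spaced across the span with a 22 mm gap after the −x post and between neighbouring pickets, with 28 mm left before the +x post.


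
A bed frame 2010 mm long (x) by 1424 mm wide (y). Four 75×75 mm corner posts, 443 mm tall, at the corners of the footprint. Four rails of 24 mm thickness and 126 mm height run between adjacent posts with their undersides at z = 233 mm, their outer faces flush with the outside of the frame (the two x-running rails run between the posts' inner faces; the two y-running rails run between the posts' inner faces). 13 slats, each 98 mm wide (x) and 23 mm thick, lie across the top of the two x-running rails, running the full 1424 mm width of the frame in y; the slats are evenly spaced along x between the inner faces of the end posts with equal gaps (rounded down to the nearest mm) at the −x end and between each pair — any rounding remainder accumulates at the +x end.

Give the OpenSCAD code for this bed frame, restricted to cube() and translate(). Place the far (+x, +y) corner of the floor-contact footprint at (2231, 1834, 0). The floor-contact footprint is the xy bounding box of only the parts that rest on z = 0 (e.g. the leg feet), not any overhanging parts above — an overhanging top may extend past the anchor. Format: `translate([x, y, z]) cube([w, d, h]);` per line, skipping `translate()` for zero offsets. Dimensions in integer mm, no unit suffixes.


translate([221, 410, 0]) cube([75, 75, 443]);
translate([221, 1759, 0]) cube([75, 75, 443]);
translate([2156, 410, 0]) cube([75, 75, 443]);
translate([2156, 1759, 0]) cube([75, 75, 443]);
translate([296, 410, 233]) cube([1860, 24, 126]);
translate([296, 1810, 233]) cube([1860, 24, 126]);
translate([221, 485, 233]) cube([24, 1274, 126]);
translate([2207, 485, 233]) cube([24, 1274, 126]);
translate([337, 410, 359]) cube([98, 1424, 23]);
translate([476, 410, 359]) cube([98, 1424, 23]);
translate([615, 410, 359]) cube([98, 1424, 23]);
translate([754, 410, 359]) cube([98, 1424, 23]);
translate([893, 410, 359]) cube([98, 1424, 23]);
translate([1032, 410, 359]) cube([98, 1424, 23]);
translate([1171, 410, 359]) cube([98, 1424, 23]);
translate([1310, 410, 359]) cube([98, 1424, 23]);
translate([1449, 410, 359]) cube([98, 1424, 23]);
translate([1588, 410, 359]) cube([98, 1424, 23]);
translate([1727, 410, 359]) cube([98, 1424, 23]);
translate([1866, 410, 359]) cube([98, 1424, 23]);
translate([2005, 410, 359]) cube([98, 1424, 23]);


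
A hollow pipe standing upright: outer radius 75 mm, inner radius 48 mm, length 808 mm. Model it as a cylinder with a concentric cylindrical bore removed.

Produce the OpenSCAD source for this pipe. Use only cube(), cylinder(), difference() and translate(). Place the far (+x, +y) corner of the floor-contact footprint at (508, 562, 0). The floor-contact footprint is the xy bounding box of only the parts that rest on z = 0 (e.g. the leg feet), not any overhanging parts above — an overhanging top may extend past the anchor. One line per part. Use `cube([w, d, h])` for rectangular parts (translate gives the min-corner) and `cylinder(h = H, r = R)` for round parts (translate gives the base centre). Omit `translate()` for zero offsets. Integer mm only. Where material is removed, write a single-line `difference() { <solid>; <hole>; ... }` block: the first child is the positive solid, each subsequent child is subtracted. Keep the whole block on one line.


difference() { translate([433, 487, 0]) cylinder(h = 808, r = 75); translate([433, 487, 0]) cylinder(h = 808, r = 48); }


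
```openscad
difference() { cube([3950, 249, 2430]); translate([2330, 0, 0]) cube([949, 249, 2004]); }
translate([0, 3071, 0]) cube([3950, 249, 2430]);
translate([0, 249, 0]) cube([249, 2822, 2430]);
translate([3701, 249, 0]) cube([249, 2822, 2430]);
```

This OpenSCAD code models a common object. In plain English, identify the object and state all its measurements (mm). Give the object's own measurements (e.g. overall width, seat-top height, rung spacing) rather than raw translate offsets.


A single room: four walls, each 2430 mm tall and 249 mm thick, enclosing an outside footprint 3950×3320 mm (x × y), no floor or roof. The front and back walls (−y and +y sides) run the full x-width; the side walls fit between their inner faces. A door opening 949 mm wide and 2004 mm tall is cut through the front wall from the floor up, its −x edge 2330 mm from the wall's −x end.


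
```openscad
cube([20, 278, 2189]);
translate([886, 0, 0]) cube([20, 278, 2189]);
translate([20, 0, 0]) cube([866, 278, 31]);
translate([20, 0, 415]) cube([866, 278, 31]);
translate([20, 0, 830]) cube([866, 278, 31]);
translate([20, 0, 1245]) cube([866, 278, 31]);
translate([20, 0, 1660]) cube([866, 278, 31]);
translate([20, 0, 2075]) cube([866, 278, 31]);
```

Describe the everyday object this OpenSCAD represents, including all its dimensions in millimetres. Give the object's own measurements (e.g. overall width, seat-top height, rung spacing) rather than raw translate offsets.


An open bookshelf. Two side panels, each 20 mm thick, 278 mm deep and 2189 mm tall, stand 906 mm apart (outside-to-outside). Between them sit 6 shelves, each 31 mm thick and 278 mm deep, spanning the full gap between the sides. The bottom shelf rests on the floor (its underside at z = 0) and the clear gap between one shelf's top and the next shelf's underside is 384 mm.


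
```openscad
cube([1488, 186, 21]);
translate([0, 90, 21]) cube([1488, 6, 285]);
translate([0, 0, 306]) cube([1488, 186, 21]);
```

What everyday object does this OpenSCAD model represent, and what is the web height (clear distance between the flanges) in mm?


An I-beam. The web height is 285 mm.

Two wide flanges with a thin centred web — an I-beam. Overall 327 mm minus two 21 mm flanges gives a web of 327 − 2·21 = 285 mm.


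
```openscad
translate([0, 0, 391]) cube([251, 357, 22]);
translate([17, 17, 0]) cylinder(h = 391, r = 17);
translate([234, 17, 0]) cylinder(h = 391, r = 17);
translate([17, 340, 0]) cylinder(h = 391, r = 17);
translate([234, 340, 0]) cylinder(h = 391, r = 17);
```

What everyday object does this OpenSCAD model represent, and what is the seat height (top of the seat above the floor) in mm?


A stool. The seat height is 413 mm.

A 251×357×22 slab at z = 391 on four corner cylinders — a stool. The seat top is 391 + 22 = 413 mm.


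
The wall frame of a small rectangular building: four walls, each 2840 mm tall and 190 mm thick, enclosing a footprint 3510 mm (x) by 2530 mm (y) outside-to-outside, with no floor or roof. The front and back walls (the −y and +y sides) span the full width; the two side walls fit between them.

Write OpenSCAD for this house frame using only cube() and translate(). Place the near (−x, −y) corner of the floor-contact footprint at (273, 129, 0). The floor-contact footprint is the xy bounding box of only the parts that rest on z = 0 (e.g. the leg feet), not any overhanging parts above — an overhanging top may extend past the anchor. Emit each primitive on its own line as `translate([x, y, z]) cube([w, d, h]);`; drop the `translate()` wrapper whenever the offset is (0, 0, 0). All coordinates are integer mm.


translate([273, 129, 0]) cube([3510, 190, 2840]);
translate([273, 2469, 0]) cube([3510, 190, 2840]);
translate([273, 319, 0]) cube([190, 2150, 2840]);
translate([3593, 319, 0]) cube([190, 2150, 2840]);


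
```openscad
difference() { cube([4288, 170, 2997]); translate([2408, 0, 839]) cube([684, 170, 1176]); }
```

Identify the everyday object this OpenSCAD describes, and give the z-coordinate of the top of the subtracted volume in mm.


A wall with a window opening. The window head height is 2015 mm.

A wall with a rectangular opening subtracted — a window. Sill at z = 839, opening 1176 mm tall, so the head is at 839 + 1176 = 2015 mm.


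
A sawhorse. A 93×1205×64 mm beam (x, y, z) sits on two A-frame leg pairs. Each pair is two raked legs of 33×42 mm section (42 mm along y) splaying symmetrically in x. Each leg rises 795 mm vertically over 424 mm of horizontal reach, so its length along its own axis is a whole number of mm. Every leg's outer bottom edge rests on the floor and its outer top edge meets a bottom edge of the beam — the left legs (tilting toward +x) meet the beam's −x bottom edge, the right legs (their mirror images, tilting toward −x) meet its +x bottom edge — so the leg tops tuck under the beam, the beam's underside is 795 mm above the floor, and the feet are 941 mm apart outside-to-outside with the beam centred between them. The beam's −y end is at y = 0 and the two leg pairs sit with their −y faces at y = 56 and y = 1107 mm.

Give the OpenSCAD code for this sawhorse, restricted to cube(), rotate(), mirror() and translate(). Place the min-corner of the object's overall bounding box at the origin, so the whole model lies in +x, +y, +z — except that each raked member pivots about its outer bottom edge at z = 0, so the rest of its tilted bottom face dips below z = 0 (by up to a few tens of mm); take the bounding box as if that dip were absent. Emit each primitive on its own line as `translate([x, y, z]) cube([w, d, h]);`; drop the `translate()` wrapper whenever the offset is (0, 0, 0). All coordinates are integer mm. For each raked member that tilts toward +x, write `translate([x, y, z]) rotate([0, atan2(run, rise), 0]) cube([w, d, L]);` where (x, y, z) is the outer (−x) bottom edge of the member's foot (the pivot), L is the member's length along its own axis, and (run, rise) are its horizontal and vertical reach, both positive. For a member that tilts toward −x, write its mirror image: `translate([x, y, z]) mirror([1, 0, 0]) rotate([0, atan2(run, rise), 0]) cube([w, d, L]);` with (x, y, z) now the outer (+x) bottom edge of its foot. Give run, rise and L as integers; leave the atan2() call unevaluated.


translate([424, 0, 795]) cube([93, 1205, 64]);
translate([0, 56, 0]) rotate([0, atan2(424, 795), 0]) cube([33, 42, 901]);
translate([941, 56, 0]) mirror([1, 0, 0]) rotate([0, atan2(424, 795), 0]) cube([33, 42, 901]);
translate([0, 1107, 0]) rotate([0, atan2(424, 795), 0]) cube([33, 42, 901]);
translate([941, 1107, 0]) mirror([1, 0, 0]) rotate([0, atan2(424, 795), 0]) cube([33, 42, 901]);


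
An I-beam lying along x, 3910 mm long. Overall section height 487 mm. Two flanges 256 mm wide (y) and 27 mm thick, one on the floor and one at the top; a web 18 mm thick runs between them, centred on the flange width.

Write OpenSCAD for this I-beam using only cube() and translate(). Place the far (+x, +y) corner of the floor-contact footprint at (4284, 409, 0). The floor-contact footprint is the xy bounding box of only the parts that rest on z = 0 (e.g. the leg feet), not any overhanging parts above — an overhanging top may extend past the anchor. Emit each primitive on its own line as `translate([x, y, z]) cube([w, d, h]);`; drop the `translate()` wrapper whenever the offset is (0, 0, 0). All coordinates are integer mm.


translate([374, 153, 0]) cube([3910, 256, 27]);
translate([374, 272, 27]) cube([3910, 18, 433]);
translate([374, 153, 460]) cube([3910, 256, 27]);


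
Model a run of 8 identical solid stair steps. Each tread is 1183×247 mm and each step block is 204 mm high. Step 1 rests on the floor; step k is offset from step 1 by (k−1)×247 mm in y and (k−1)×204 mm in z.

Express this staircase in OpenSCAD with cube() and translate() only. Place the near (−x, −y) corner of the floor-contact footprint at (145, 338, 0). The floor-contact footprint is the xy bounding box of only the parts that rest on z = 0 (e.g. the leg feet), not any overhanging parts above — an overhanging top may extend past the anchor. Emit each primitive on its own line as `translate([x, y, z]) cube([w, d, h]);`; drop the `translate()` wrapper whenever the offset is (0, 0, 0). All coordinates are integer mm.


translate([145, 338, 0]) cube([1183, 247, 204]);
translate([145, 585, 204]) cube([1183, 247, 204]);
translate([145, 832, 408]) cube([1183, 247, 204]);
translate([145, 1079, 612]) cube([1183, 247, 204]);
translate([145, 1326, 816]) cube([1183, 247, 204]);
translate([145, 1573, 1020]) cube([1183, 247, 204]);
translate([145, 1820, 1224]) cube([1183, 247, 204]);
translate([145, 2067, 1428]) cube([1183, 247, 204]);


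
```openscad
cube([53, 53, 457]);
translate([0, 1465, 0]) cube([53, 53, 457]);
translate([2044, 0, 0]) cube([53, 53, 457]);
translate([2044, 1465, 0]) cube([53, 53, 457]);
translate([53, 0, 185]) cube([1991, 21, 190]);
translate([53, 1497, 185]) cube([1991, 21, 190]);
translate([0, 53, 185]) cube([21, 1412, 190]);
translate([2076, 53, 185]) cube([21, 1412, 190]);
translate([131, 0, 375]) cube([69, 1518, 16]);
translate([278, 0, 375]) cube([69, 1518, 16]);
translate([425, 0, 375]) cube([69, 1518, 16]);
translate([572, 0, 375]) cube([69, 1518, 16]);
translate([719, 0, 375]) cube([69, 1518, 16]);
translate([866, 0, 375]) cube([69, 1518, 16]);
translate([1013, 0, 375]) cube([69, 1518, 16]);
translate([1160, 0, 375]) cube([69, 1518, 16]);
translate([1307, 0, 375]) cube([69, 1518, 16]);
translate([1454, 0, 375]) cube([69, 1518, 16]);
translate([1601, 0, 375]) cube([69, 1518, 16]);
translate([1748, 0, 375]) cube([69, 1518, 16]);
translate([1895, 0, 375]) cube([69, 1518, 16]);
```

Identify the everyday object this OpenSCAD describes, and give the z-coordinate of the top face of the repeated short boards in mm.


A bed frame. The slat-top height is 391 mm.

Four posts, four rails, and a row of slats — a bed frame. Slats sit on the rails at z = 185 + 190 = 375; with slat thickness 16, the top is 391 mm.


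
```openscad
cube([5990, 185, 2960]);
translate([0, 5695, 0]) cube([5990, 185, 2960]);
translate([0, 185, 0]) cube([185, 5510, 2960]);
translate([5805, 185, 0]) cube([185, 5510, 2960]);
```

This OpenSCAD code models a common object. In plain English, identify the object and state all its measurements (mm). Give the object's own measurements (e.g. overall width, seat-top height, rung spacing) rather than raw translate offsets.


The wall frame of a small rectangular building: four walls, each 2960 mm tall and 185 mm thick, enclosing a footprint 5990 mm (x) by 5880 mm (y) outside-to-outside, with no floor or roof. The front and back walls (the −y and +y sides) span the full width; the two side walls fit between them.


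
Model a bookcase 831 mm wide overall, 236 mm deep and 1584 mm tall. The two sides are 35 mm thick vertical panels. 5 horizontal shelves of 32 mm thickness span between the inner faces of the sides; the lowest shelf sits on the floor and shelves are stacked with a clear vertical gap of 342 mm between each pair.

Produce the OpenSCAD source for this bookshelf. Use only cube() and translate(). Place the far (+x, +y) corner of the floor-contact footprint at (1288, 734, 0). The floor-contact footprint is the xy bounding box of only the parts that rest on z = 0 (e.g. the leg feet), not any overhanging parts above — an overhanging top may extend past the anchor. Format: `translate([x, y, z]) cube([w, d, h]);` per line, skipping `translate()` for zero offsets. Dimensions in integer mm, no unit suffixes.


translate([457, 498, 0]) cube([35, 236, 1584]);
translate([1253, 498, 0]) cube([35, 236, 1584]);
translate([492, 498, 0]) cube([761, 236, 32]);
translate([492, 498, 374]) cube([761, 236, 32]);
translate([492, 498, 748]) cube([761, 236, 32]);
translate([492, 498, 1122]) cube([761, 236, 32]);
translate([492, 498, 1496]) cube([761, 236, 32]);


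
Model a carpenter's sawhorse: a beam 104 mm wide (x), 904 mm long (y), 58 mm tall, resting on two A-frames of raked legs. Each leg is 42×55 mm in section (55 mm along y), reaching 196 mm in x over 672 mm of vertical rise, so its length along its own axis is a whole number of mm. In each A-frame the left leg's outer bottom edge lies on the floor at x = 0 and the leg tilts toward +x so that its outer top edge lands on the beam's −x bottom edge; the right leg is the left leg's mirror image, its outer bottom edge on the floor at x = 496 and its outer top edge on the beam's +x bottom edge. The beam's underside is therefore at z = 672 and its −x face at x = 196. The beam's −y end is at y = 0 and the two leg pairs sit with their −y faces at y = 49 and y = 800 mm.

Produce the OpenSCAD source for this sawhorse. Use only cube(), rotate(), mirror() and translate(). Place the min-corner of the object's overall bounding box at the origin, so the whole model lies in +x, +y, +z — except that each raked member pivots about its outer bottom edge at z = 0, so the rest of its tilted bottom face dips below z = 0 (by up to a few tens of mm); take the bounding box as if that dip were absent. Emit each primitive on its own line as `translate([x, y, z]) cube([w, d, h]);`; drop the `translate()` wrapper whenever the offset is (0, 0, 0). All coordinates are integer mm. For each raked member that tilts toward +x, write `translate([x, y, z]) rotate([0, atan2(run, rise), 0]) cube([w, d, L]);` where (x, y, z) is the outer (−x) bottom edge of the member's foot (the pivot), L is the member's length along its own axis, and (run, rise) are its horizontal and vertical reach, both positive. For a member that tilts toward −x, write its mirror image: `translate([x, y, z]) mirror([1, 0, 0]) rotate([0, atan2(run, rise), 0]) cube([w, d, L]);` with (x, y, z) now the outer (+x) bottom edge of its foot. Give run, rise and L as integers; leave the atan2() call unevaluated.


translate([196, 0, 672]) cube([104, 904, 58]);
translate([0, 49, 0]) rotate([0, atan2(196, 672), 0]) cube([42, 55, 700]);
translate([496, 49, 0]) mirror([1, 0, 0]) rotate([0, atan2(196, 672), 0]) cube([42, 55, 700]);
translate([0, 800, 0]) rotate([0, atan2(196, 672), 0]) cube([42, 55, 700]);
translate([496, 800, 0]) mirror([1, 0, 0]) rotate([0, atan2(196, 672), 0]) cube([42, 55, 700]);


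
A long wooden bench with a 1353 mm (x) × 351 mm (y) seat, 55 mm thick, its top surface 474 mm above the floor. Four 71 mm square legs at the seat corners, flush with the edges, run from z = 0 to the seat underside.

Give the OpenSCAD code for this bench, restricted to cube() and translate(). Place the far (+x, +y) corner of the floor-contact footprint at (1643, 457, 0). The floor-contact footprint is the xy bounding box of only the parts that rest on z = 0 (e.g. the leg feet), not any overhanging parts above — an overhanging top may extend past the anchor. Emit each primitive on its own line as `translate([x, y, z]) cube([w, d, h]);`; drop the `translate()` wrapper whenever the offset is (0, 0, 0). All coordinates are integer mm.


translate([290, 106, 419]) cube([1353, 351, 55]);
translate([290, 106, 0]) cube([71, 71, 419]);
translate([290, 386, 0]) cube([71, 71, 419]);
translate([1572, 106, 0]) cube([71, 71, 419]);
translate([1572, 386, 0]) cube([71, 71, 419]);


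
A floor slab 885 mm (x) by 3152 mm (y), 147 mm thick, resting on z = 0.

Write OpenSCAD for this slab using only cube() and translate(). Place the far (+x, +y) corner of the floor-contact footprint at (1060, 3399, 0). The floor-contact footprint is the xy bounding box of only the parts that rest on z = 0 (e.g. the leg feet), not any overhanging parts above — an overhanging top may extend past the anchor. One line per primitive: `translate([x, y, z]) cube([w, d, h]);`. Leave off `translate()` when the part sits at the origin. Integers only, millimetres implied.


translate([175, 247, 0]) cube([885, 3152, 147]);


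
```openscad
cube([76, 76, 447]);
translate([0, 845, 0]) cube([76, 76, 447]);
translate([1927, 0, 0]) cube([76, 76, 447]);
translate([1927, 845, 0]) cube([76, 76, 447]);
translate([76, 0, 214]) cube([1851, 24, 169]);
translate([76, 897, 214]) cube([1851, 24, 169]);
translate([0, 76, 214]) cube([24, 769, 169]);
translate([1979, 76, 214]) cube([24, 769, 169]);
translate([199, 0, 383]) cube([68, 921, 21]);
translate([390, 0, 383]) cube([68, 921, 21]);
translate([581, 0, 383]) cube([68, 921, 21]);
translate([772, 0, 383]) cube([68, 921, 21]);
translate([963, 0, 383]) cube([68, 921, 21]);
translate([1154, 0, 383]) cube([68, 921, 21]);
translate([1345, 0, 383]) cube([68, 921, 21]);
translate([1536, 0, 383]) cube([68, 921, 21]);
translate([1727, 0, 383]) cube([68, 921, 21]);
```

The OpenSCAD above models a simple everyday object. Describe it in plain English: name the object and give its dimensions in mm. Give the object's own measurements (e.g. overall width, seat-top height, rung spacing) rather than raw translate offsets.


A bed frame 2003 mm long (x) by 921 mm wide (y). Four 76×76 mm corner posts, 447 mm tall, at the corners of the footprint. Four rails of 24 mm thickness and 169 mm height run between adjacent posts with their undersides at z = 214 mm, their outer faces flush with the outside of the frame (the two x-running rails run between the posts' inner faces; the two y-running rails run between the posts' inner faces). 9 slats, each 68 mm wide (x) and 21 mm thick, lie across the top of the two x-running rails, running the full 921 mm width of the frame in y; along x they sit between the end posts with a 123 mm gap after the −x posts and between neighbouring slats, leaving 132 mm before the +x posts.


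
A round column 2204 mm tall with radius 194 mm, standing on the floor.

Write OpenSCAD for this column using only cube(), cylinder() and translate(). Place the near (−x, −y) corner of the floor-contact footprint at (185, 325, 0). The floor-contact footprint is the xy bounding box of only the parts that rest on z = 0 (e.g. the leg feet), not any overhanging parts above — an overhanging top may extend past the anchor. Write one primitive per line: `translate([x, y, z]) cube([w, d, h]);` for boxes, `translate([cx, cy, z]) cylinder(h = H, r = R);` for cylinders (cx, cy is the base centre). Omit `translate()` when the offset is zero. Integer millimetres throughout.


translate([379, 519, 0]) cylinder(h = 2204, r = 194);
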